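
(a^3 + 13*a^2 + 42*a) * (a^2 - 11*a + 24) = a^5 + 2*a^4 - 77*a^3 - 150*a^2 + 1008*a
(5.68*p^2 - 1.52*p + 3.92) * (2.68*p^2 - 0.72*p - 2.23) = 15.2224*p^4 - 8.1632*p^3 - 1.0664*p^2 + 0.5672*p - 8.7416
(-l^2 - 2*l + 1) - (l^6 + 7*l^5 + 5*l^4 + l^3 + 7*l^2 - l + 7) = -l^6 - 7*l^5 - 5*l^4 - l^3 - 8*l^2 - l - 6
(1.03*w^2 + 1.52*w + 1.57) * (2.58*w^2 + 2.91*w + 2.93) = 2.6574*w^4 + 6.9189*w^3 + 11.4917*w^2 + 9.0223*w + 4.6001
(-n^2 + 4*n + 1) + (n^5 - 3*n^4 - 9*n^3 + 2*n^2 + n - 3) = n^5 - 3*n^4 - 9*n^3 + n^2 + 5*n - 2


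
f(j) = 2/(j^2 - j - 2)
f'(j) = 2*(1 - 2*j)/(j^2 - j - 2)^2 = 2*(1 - 2*j)/(-j^2 + j + 2)^2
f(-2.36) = 0.34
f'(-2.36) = 0.33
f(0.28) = -0.91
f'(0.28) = 0.18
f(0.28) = -0.91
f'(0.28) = 0.18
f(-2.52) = 0.29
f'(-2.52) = 0.26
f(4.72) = 0.13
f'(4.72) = -0.07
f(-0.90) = -6.90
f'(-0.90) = 66.59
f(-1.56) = 1.00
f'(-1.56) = 2.07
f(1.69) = -2.40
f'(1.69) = -6.85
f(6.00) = 0.07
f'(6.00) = -0.03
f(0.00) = -1.00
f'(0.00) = 0.50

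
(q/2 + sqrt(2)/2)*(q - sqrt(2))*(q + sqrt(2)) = q^3/2 + sqrt(2)*q^2/2 - q - sqrt(2)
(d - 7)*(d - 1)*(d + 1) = d^3 - 7*d^2 - d + 7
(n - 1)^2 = n^2 - 2*n + 1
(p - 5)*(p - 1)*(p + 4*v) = p^3 + 4*p^2*v - 6*p^2 - 24*p*v + 5*p + 20*v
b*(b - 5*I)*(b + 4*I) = b^3 - I*b^2 + 20*b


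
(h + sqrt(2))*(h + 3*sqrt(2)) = h^2 + 4*sqrt(2)*h + 6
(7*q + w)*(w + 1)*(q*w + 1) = 7*q^2*w^2 + 7*q^2*w + q*w^3 + q*w^2 + 7*q*w + 7*q + w^2 + w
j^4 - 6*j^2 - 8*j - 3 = (j - 3)*(j + 1)^3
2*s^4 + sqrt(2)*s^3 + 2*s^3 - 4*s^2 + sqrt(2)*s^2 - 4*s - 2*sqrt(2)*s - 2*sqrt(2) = (s - sqrt(2))*(s + sqrt(2))*(sqrt(2)*s + 1)*(sqrt(2)*s + sqrt(2))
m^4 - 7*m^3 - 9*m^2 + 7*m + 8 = (m - 8)*(m - 1)*(m + 1)^2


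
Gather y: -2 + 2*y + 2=2*y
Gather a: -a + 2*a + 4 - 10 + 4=a - 2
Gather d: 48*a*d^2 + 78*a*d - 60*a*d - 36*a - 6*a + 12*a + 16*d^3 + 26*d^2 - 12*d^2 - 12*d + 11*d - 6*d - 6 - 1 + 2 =-30*a + 16*d^3 + d^2*(48*a + 14) + d*(18*a - 7) - 5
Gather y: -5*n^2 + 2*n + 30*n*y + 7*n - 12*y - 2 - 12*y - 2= -5*n^2 + 9*n + y*(30*n - 24) - 4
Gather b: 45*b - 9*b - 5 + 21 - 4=36*b + 12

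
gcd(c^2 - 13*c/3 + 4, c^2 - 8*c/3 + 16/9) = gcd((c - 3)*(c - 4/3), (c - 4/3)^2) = c - 4/3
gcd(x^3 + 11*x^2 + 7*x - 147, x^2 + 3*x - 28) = x + 7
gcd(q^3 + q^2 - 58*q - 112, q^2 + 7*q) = q + 7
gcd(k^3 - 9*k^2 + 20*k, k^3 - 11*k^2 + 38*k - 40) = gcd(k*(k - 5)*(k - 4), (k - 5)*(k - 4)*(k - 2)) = k^2 - 9*k + 20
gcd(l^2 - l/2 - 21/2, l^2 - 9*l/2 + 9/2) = 1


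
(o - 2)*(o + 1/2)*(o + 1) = o^3 - o^2/2 - 5*o/2 - 1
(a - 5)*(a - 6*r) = a^2 - 6*a*r - 5*a + 30*r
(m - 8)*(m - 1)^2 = m^3 - 10*m^2 + 17*m - 8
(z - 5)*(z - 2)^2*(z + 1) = z^4 - 8*z^3 + 15*z^2 + 4*z - 20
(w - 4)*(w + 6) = w^2 + 2*w - 24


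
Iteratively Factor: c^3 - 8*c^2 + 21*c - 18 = (c - 2)*(c^2 - 6*c + 9) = (c - 3)*(c - 2)*(c - 3)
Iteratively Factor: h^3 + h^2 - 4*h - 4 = (h + 2)*(h^2 - h - 2) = (h - 2)*(h + 2)*(h + 1)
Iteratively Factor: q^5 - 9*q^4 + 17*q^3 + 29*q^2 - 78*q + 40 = (q + 2)*(q^4 - 11*q^3 + 39*q^2 - 49*q + 20) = (q - 1)*(q + 2)*(q^3 - 10*q^2 + 29*q - 20) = (q - 4)*(q - 1)*(q + 2)*(q^2 - 6*q + 5) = (q - 4)*(q - 1)^2*(q + 2)*(q - 5)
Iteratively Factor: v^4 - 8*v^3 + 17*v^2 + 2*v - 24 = (v - 3)*(v^3 - 5*v^2 + 2*v + 8) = (v - 3)*(v - 2)*(v^2 - 3*v - 4) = (v - 3)*(v - 2)*(v + 1)*(v - 4)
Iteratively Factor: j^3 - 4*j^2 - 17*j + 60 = (j - 5)*(j^2 + j - 12) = (j - 5)*(j + 4)*(j - 3)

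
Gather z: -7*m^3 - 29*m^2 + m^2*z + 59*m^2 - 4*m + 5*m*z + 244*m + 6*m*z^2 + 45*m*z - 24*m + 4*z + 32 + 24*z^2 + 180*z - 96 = -7*m^3 + 30*m^2 + 216*m + z^2*(6*m + 24) + z*(m^2 + 50*m + 184) - 64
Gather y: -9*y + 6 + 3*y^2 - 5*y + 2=3*y^2 - 14*y + 8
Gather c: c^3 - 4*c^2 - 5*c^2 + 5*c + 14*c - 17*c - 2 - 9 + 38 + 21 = c^3 - 9*c^2 + 2*c + 48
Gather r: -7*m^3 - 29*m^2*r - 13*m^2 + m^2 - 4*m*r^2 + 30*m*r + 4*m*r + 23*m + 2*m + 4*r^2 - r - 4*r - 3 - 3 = -7*m^3 - 12*m^2 + 25*m + r^2*(4 - 4*m) + r*(-29*m^2 + 34*m - 5) - 6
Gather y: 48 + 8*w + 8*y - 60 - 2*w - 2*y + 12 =6*w + 6*y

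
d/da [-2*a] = -2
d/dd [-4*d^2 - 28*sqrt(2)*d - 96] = -8*d - 28*sqrt(2)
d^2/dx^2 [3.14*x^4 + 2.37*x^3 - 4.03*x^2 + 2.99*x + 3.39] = 37.68*x^2 + 14.22*x - 8.06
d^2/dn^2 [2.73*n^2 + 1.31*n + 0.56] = 5.46000000000000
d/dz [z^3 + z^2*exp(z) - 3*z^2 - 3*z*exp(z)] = z^2*exp(z) + 3*z^2 - z*exp(z) - 6*z - 3*exp(z)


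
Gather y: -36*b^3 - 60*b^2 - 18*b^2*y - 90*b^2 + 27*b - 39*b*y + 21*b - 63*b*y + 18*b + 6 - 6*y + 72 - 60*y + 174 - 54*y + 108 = -36*b^3 - 150*b^2 + 66*b + y*(-18*b^2 - 102*b - 120) + 360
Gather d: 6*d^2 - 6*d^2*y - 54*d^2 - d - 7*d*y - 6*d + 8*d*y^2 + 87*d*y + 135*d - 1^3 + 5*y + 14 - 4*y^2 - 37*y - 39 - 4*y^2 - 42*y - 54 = d^2*(-6*y - 48) + d*(8*y^2 + 80*y + 128) - 8*y^2 - 74*y - 80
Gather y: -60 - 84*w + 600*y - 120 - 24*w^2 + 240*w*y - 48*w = -24*w^2 - 132*w + y*(240*w + 600) - 180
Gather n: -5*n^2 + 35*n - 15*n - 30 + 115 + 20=-5*n^2 + 20*n + 105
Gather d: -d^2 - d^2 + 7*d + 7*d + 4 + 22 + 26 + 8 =-2*d^2 + 14*d + 60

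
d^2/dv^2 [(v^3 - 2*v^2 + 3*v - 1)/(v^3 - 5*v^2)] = 2*(3*v^4 + 9*v^3 - 51*v^2 + 115*v - 75)/(v^4*(v^3 - 15*v^2 + 75*v - 125))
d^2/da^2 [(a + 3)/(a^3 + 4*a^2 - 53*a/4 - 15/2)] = 8*((a + 3)*(12*a^2 + 32*a - 53)^2 + (-12*a^2 - 32*a - 4*(a + 3)*(3*a + 4) + 53)*(4*a^3 + 16*a^2 - 53*a - 30))/(4*a^3 + 16*a^2 - 53*a - 30)^3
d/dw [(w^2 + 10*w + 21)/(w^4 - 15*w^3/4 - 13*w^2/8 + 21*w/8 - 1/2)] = 8*(-16*w^5 - 210*w^4 - 72*w^3 + 2041*w^2 + 538*w - 481)/(64*w^8 - 480*w^7 + 692*w^6 + 1116*w^5 - 1155*w^4 - 306*w^3 + 545*w^2 - 168*w + 16)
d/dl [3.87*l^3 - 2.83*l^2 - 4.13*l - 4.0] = 11.61*l^2 - 5.66*l - 4.13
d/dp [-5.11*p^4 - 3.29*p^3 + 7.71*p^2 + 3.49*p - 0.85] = -20.44*p^3 - 9.87*p^2 + 15.42*p + 3.49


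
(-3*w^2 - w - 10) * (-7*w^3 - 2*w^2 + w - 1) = 21*w^5 + 13*w^4 + 69*w^3 + 22*w^2 - 9*w + 10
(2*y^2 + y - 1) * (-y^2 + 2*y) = -2*y^4 + 3*y^3 + 3*y^2 - 2*y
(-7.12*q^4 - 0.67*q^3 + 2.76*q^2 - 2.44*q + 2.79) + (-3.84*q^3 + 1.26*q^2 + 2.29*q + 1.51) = -7.12*q^4 - 4.51*q^3 + 4.02*q^2 - 0.15*q + 4.3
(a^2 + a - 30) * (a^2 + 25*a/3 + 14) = a^4 + 28*a^3/3 - 23*a^2/3 - 236*a - 420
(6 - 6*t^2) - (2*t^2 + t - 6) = -8*t^2 - t + 12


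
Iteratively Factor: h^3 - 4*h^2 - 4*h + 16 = (h - 4)*(h^2 - 4) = (h - 4)*(h + 2)*(h - 2)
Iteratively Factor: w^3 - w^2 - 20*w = (w - 5)*(w^2 + 4*w) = w*(w - 5)*(w + 4)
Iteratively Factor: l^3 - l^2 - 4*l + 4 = (l + 2)*(l^2 - 3*l + 2) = (l - 2)*(l + 2)*(l - 1)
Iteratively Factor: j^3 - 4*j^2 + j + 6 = (j - 2)*(j^2 - 2*j - 3) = (j - 2)*(j + 1)*(j - 3)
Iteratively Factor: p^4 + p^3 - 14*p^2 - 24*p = (p + 3)*(p^3 - 2*p^2 - 8*p) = (p - 4)*(p + 3)*(p^2 + 2*p) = p*(p - 4)*(p + 3)*(p + 2)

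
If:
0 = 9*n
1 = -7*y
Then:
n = 0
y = -1/7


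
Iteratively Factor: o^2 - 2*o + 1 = (o - 1)*(o - 1)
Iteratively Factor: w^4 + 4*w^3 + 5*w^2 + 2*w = (w + 1)*(w^3 + 3*w^2 + 2*w) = w*(w + 1)*(w^2 + 3*w + 2) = w*(w + 1)*(w + 2)*(w + 1)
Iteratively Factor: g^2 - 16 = (g + 4)*(g - 4)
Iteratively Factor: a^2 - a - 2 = (a + 1)*(a - 2)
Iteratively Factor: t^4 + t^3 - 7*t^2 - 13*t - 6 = (t - 3)*(t^3 + 4*t^2 + 5*t + 2) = (t - 3)*(t + 1)*(t^2 + 3*t + 2) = (t - 3)*(t + 1)^2*(t + 2)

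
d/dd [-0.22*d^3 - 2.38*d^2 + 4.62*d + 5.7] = -0.66*d^2 - 4.76*d + 4.62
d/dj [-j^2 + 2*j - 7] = 2 - 2*j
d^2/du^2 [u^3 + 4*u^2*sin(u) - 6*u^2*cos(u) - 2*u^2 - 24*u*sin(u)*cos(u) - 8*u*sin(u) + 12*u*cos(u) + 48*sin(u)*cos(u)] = -4*u^2*sin(u) + 6*u^2*cos(u) + 32*u*sin(u) + 48*u*sin(2*u) + 4*u*cos(u) + 6*u - 16*sin(u) - 96*sin(2*u) - 28*cos(u) - 48*cos(2*u) - 4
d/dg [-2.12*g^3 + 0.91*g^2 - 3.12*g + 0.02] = -6.36*g^2 + 1.82*g - 3.12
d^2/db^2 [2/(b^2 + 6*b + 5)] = 4*(-b^2 - 6*b + 4*(b + 3)^2 - 5)/(b^2 + 6*b + 5)^3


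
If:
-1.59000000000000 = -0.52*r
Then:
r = 3.06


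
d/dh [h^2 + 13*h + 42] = 2*h + 13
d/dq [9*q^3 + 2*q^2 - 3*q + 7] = 27*q^2 + 4*q - 3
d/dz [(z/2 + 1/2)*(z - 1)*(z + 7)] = 3*z^2/2 + 7*z - 1/2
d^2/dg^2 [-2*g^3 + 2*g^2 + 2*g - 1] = 4 - 12*g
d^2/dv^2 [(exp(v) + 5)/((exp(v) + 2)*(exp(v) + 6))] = (exp(4*v) + 12*exp(3*v) + 48*exp(2*v) - 16*exp(v) - 336)*exp(v)/(exp(6*v) + 24*exp(5*v) + 228*exp(4*v) + 1088*exp(3*v) + 2736*exp(2*v) + 3456*exp(v) + 1728)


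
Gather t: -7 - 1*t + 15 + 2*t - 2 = t + 6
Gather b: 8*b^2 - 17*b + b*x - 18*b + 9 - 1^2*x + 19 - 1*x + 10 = 8*b^2 + b*(x - 35) - 2*x + 38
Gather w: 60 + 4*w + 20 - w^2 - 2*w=-w^2 + 2*w + 80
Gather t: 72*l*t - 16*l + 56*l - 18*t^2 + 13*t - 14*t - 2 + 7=40*l - 18*t^2 + t*(72*l - 1) + 5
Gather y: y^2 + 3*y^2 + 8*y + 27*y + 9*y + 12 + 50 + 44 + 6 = 4*y^2 + 44*y + 112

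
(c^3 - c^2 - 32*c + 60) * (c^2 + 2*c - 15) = c^5 + c^4 - 49*c^3 + 11*c^2 + 600*c - 900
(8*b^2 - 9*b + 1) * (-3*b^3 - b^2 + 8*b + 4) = -24*b^5 + 19*b^4 + 70*b^3 - 41*b^2 - 28*b + 4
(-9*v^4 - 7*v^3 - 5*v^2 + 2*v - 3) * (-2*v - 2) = 18*v^5 + 32*v^4 + 24*v^3 + 6*v^2 + 2*v + 6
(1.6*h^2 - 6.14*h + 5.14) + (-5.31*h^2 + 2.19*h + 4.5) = -3.71*h^2 - 3.95*h + 9.64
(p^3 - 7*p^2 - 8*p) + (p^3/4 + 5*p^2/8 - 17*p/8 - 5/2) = 5*p^3/4 - 51*p^2/8 - 81*p/8 - 5/2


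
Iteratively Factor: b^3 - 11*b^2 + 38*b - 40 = (b - 5)*(b^2 - 6*b + 8) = (b - 5)*(b - 4)*(b - 2)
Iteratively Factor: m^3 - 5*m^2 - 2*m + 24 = (m - 3)*(m^2 - 2*m - 8) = (m - 3)*(m + 2)*(m - 4)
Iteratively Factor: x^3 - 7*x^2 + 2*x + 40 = (x - 5)*(x^2 - 2*x - 8) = (x - 5)*(x - 4)*(x + 2)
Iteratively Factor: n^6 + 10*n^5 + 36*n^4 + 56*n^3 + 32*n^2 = (n + 2)*(n^5 + 8*n^4 + 20*n^3 + 16*n^2) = n*(n + 2)*(n^4 + 8*n^3 + 20*n^2 + 16*n) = n*(n + 2)^2*(n^3 + 6*n^2 + 8*n) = n*(n + 2)^3*(n^2 + 4*n) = n*(n + 2)^3*(n + 4)*(n)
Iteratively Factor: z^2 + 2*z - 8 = (z - 2)*(z + 4)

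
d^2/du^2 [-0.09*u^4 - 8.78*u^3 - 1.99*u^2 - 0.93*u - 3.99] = -1.08*u^2 - 52.68*u - 3.98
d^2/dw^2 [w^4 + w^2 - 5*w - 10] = 12*w^2 + 2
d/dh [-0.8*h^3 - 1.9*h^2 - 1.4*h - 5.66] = -2.4*h^2 - 3.8*h - 1.4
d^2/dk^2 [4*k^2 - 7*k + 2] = 8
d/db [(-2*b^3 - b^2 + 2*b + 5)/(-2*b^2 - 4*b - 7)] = 2*(2*b^4 + 8*b^3 + 25*b^2 + 17*b + 3)/(4*b^4 + 16*b^3 + 44*b^2 + 56*b + 49)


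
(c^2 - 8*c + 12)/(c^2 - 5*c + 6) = (c - 6)/(c - 3)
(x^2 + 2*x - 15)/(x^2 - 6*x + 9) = (x + 5)/(x - 3)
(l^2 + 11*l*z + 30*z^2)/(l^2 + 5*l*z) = (l + 6*z)/l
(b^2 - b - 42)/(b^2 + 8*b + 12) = (b - 7)/(b + 2)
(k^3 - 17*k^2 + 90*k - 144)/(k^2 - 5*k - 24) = (k^2 - 9*k + 18)/(k + 3)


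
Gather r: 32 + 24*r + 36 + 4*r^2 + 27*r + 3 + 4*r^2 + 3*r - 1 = 8*r^2 + 54*r + 70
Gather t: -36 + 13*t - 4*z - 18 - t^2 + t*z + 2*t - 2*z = -t^2 + t*(z + 15) - 6*z - 54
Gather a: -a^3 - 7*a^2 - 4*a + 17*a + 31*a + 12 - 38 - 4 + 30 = -a^3 - 7*a^2 + 44*a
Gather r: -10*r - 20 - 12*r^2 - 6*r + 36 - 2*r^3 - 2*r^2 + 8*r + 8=-2*r^3 - 14*r^2 - 8*r + 24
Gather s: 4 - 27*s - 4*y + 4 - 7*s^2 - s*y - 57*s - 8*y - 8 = -7*s^2 + s*(-y - 84) - 12*y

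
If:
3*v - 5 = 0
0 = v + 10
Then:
No Solution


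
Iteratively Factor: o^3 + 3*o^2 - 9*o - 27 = (o - 3)*(o^2 + 6*o + 9) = (o - 3)*(o + 3)*(o + 3)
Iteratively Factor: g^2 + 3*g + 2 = (g + 1)*(g + 2)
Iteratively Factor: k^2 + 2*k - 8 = (k - 2)*(k + 4)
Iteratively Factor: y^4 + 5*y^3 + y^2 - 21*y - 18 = (y + 3)*(y^3 + 2*y^2 - 5*y - 6) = (y - 2)*(y + 3)*(y^2 + 4*y + 3) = (y - 2)*(y + 3)^2*(y + 1)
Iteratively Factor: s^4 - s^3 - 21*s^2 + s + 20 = (s - 5)*(s^3 + 4*s^2 - s - 4) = (s - 5)*(s + 1)*(s^2 + 3*s - 4) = (s - 5)*(s - 1)*(s + 1)*(s + 4)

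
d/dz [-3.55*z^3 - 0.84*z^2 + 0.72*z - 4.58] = -10.65*z^2 - 1.68*z + 0.72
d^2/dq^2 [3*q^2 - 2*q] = 6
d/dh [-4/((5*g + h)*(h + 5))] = 4*(5*g + 2*h + 5)/((5*g + h)^2*(h + 5)^2)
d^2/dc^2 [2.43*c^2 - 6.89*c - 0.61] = 4.86000000000000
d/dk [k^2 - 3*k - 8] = 2*k - 3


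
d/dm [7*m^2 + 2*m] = 14*m + 2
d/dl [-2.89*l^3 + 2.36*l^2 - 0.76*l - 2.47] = -8.67*l^2 + 4.72*l - 0.76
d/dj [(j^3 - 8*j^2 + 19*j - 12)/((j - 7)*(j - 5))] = (j^4 - 24*j^3 + 182*j^2 - 536*j + 521)/(j^4 - 24*j^3 + 214*j^2 - 840*j + 1225)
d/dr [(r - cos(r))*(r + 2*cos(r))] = -r*sin(r) + 2*r + 2*sin(2*r) + cos(r)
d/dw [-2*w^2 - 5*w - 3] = -4*w - 5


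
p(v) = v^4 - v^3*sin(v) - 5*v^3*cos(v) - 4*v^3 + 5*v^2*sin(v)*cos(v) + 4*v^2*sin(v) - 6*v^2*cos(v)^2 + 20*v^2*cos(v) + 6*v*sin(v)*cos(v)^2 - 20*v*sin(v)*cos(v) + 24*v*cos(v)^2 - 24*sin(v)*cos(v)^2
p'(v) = 5*v^3*sin(v) - v^3*cos(v) + 4*v^3 - 5*v^2*sin(v)^2 + 12*v^2*sin(v)*cos(v) - 23*v^2*sin(v) + 5*v^2*cos(v)^2 - 11*v^2*cos(v) - 12*v^2 - 12*v*sin(v)^2*cos(v) + 20*v*sin(v)^2 - 38*v*sin(v)*cos(v) + 8*v*sin(v) + 6*v*cos(v)^3 - 32*v*cos(v)^2 + 40*v*cos(v) + 48*sin(v)^2*cos(v) + 6*sin(v)*cos(v)^2 - 20*sin(v)*cos(v) - 24*cos(v)^3 + 24*cos(v)^2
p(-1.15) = 3.26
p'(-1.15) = -13.13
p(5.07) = 103.45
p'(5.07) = -16.11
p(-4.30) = 385.71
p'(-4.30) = -1479.18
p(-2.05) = -12.65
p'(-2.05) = 103.88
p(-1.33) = 5.76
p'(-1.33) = -13.64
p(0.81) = 1.36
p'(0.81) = 2.57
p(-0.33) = -0.10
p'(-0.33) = 0.67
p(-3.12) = -261.62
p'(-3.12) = 191.36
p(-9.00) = 3909.52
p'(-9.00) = -98.21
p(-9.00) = 3909.52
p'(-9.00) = -98.21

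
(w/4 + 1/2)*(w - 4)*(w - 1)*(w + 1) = w^4/4 - w^3/2 - 9*w^2/4 + w/2 + 2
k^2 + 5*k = k*(k + 5)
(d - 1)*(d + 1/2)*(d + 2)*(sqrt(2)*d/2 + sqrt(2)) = sqrt(2)*d^4/2 + 7*sqrt(2)*d^3/4 + 3*sqrt(2)*d^2/4 - 2*sqrt(2)*d - sqrt(2)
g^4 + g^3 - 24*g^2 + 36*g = g*(g - 3)*(g - 2)*(g + 6)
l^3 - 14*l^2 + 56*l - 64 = (l - 8)*(l - 4)*(l - 2)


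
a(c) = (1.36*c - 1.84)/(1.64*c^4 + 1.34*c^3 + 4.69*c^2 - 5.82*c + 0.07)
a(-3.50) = -0.02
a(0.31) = 1.15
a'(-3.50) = -0.02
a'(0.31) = -3.30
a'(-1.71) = -0.14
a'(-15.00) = -0.00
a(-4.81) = -0.01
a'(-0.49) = -1.27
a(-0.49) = -0.63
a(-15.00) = -0.00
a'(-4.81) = -0.01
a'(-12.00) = -0.00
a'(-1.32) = -0.22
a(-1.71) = -0.13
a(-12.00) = -0.00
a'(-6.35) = -0.00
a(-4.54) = -0.01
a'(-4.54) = -0.01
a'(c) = (1.36*c - 1.84)*(-6.56*c^3 - 4.02*c^2 - 9.38*c + 5.82)/(1.64*c^4 + 1.34*c^3 + 4.69*c^2 - 5.82*c + 0.07)^2 + 1.36/(1.64*c^4 + 1.34*c^3 + 4.69*c^2 - 5.82*c + 0.07)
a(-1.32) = -0.20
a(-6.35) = -0.00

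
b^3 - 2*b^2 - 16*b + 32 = (b - 4)*(b - 2)*(b + 4)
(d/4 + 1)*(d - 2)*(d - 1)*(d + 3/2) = d^4/4 + 5*d^3/8 - 17*d^2/8 - 7*d/4 + 3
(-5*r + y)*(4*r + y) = -20*r^2 - r*y + y^2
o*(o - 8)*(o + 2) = o^3 - 6*o^2 - 16*o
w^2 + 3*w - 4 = (w - 1)*(w + 4)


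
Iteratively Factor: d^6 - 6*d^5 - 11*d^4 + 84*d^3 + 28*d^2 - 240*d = (d + 2)*(d^5 - 8*d^4 + 5*d^3 + 74*d^2 - 120*d) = d*(d + 2)*(d^4 - 8*d^3 + 5*d^2 + 74*d - 120) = d*(d - 2)*(d + 2)*(d^3 - 6*d^2 - 7*d + 60) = d*(d - 5)*(d - 2)*(d + 2)*(d^2 - d - 12) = d*(d - 5)*(d - 4)*(d - 2)*(d + 2)*(d + 3)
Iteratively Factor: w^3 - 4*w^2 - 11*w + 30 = (w + 3)*(w^2 - 7*w + 10) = (w - 2)*(w + 3)*(w - 5)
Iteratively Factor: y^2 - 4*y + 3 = (y - 3)*(y - 1)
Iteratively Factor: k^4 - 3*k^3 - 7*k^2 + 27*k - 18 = (k + 3)*(k^3 - 6*k^2 + 11*k - 6) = (k - 3)*(k + 3)*(k^2 - 3*k + 2) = (k - 3)*(k - 1)*(k + 3)*(k - 2)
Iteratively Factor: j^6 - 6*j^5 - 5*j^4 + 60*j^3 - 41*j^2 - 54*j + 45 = (j - 3)*(j^5 - 3*j^4 - 14*j^3 + 18*j^2 + 13*j - 15) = (j - 3)*(j + 1)*(j^4 - 4*j^3 - 10*j^2 + 28*j - 15) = (j - 3)*(j - 1)*(j + 1)*(j^3 - 3*j^2 - 13*j + 15) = (j - 5)*(j - 3)*(j - 1)*(j + 1)*(j^2 + 2*j - 3) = (j - 5)*(j - 3)*(j - 1)^2*(j + 1)*(j + 3)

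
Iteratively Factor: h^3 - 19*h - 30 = (h - 5)*(h^2 + 5*h + 6) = (h - 5)*(h + 3)*(h + 2)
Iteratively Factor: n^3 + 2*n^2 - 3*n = (n - 1)*(n^2 + 3*n) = (n - 1)*(n + 3)*(n)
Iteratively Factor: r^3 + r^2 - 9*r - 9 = (r + 1)*(r^2 - 9) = (r + 1)*(r + 3)*(r - 3)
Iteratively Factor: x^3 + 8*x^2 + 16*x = (x + 4)*(x^2 + 4*x) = (x + 4)^2*(x)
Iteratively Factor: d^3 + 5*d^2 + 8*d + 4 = (d + 2)*(d^2 + 3*d + 2) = (d + 1)*(d + 2)*(d + 2)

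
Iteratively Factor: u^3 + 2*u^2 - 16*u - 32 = (u + 4)*(u^2 - 2*u - 8) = (u + 2)*(u + 4)*(u - 4)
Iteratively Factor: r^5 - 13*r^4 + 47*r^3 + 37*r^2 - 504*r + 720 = (r - 4)*(r^4 - 9*r^3 + 11*r^2 + 81*r - 180) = (r - 4)*(r - 3)*(r^3 - 6*r^2 - 7*r + 60) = (r - 4)^2*(r - 3)*(r^2 - 2*r - 15) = (r - 4)^2*(r - 3)*(r + 3)*(r - 5)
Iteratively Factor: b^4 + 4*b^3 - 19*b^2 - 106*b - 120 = (b + 2)*(b^3 + 2*b^2 - 23*b - 60) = (b + 2)*(b + 3)*(b^2 - b - 20) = (b - 5)*(b + 2)*(b + 3)*(b + 4)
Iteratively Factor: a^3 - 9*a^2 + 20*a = (a)*(a^2 - 9*a + 20) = a*(a - 5)*(a - 4)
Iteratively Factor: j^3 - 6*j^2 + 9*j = (j - 3)*(j^2 - 3*j) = j*(j - 3)*(j - 3)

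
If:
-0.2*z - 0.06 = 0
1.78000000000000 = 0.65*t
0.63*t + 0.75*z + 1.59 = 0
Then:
No Solution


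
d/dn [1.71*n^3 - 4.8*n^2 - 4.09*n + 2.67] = 5.13*n^2 - 9.6*n - 4.09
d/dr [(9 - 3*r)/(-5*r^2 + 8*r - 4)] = 15*(-r^2 + 6*r - 4)/(25*r^4 - 80*r^3 + 104*r^2 - 64*r + 16)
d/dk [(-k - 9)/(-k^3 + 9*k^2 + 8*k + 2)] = (k^3 - 9*k^2 - 8*k + (k + 9)*(-3*k^2 + 18*k + 8) - 2)/(-k^3 + 9*k^2 + 8*k + 2)^2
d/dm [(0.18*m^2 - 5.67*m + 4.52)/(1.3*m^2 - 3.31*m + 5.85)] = (6.7752*m^2 - 9.646*m - 18.2083)/(1.69*m^4 - 8.606*m^3 + 26.1661*m^2 - 38.727*m + 34.2225)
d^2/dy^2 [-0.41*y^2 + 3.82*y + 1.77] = -0.820000000000000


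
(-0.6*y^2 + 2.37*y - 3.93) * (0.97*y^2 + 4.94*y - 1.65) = -0.582*y^4 - 0.6651*y^3 + 8.8857*y^2 - 23.3247*y + 6.4845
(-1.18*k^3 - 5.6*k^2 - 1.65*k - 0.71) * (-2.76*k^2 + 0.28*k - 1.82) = 3.2568*k^5 + 15.1256*k^4 + 5.1336*k^3 + 11.6896*k^2 + 2.8042*k + 1.2922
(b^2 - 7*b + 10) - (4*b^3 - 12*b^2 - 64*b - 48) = -4*b^3 + 13*b^2 + 57*b + 58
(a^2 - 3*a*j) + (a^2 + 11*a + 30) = 2*a^2 - 3*a*j + 11*a + 30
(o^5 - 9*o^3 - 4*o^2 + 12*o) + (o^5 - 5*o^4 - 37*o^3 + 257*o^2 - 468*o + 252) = 2*o^5 - 5*o^4 - 46*o^3 + 253*o^2 - 456*o + 252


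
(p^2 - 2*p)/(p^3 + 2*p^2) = (p - 2)/(p*(p + 2))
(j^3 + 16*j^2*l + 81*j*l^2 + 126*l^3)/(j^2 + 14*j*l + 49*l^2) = (j^2 + 9*j*l + 18*l^2)/(j + 7*l)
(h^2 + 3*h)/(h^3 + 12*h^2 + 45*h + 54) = h/(h^2 + 9*h + 18)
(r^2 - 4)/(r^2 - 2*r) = (r + 2)/r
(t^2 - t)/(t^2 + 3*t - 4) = t/(t + 4)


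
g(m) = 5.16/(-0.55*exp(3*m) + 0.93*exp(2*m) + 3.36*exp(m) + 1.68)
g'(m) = 5.16*(1.65*exp(3*m) - 1.86*exp(2*m) - 3.36*exp(m))/(-0.55*exp(3*m) + 0.93*exp(2*m) + 3.36*exp(m) + 1.68)^2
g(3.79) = -0.00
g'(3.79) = 0.00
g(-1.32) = 1.96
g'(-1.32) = -0.74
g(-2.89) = 2.76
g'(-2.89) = -0.28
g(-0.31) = 1.17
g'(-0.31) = -0.74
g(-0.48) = 1.29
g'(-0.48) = -0.78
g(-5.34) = 3.04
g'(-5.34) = -0.03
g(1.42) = -0.69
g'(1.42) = 6.62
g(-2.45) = 2.61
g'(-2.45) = -0.40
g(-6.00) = 3.06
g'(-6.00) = -0.02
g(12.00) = 0.00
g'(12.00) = 0.00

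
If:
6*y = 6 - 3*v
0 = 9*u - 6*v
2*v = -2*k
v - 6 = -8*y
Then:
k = -2/3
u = 4/9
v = 2/3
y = 2/3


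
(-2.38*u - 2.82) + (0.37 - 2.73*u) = -5.11*u - 2.45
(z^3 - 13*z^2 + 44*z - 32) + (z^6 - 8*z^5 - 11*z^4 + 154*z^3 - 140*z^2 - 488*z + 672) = z^6 - 8*z^5 - 11*z^4 + 155*z^3 - 153*z^2 - 444*z + 640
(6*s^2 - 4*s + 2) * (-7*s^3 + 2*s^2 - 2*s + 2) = -42*s^5 + 40*s^4 - 34*s^3 + 24*s^2 - 12*s + 4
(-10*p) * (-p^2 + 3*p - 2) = 10*p^3 - 30*p^2 + 20*p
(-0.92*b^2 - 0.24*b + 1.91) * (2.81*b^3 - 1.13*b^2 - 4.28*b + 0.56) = -2.5852*b^5 + 0.3652*b^4 + 9.5759*b^3 - 1.6463*b^2 - 8.3092*b + 1.0696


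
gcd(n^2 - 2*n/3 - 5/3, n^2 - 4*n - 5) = n + 1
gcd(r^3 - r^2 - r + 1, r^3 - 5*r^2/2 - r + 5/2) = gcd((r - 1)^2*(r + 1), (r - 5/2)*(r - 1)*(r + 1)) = r^2 - 1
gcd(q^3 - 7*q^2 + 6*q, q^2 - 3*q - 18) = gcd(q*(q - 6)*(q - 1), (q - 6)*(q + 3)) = q - 6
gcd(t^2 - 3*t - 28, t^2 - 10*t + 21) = t - 7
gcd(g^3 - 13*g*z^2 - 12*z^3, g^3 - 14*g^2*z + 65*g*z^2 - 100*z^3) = -g + 4*z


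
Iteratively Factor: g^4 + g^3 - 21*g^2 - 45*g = (g - 5)*(g^3 + 6*g^2 + 9*g) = (g - 5)*(g + 3)*(g^2 + 3*g) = g*(g - 5)*(g + 3)*(g + 3)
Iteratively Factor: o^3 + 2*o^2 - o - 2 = (o - 1)*(o^2 + 3*o + 2) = (o - 1)*(o + 1)*(o + 2)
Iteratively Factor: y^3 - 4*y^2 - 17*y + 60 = (y - 3)*(y^2 - y - 20) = (y - 5)*(y - 3)*(y + 4)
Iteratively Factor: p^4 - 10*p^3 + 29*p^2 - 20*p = (p - 1)*(p^3 - 9*p^2 + 20*p) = (p - 4)*(p - 1)*(p^2 - 5*p) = (p - 5)*(p - 4)*(p - 1)*(p)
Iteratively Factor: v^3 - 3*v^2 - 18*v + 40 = (v - 2)*(v^2 - v - 20) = (v - 2)*(v + 4)*(v - 5)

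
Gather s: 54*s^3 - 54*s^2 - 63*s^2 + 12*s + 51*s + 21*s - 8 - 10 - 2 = 54*s^3 - 117*s^2 + 84*s - 20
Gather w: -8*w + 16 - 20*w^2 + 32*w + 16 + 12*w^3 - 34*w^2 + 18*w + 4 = 12*w^3 - 54*w^2 + 42*w + 36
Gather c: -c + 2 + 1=3 - c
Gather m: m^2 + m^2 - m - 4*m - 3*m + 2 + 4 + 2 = 2*m^2 - 8*m + 8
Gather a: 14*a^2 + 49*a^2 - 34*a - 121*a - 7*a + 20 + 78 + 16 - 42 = 63*a^2 - 162*a + 72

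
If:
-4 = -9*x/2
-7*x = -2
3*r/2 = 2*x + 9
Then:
No Solution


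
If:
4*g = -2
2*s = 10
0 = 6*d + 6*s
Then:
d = -5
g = -1/2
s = 5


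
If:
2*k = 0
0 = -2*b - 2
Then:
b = -1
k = 0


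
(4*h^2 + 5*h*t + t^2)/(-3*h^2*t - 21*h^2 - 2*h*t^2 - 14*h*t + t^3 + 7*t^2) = (4*h + t)/(-3*h*t - 21*h + t^2 + 7*t)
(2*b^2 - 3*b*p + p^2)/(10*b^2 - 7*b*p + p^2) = (-b + p)/(-5*b + p)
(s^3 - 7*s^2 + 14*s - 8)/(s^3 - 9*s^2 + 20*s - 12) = (s - 4)/(s - 6)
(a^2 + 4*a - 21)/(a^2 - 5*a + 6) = (a + 7)/(a - 2)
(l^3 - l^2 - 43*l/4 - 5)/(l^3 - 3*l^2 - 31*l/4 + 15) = (2*l + 1)/(2*l - 3)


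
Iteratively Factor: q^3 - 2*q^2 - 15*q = (q)*(q^2 - 2*q - 15) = q*(q - 5)*(q + 3)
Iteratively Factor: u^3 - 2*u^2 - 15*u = (u - 5)*(u^2 + 3*u) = u*(u - 5)*(u + 3)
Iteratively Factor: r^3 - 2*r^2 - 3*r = (r + 1)*(r^2 - 3*r) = (r - 3)*(r + 1)*(r)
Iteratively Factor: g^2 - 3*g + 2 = (g - 1)*(g - 2)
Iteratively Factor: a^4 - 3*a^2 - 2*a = (a + 1)*(a^3 - a^2 - 2*a) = (a + 1)^2*(a^2 - 2*a) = (a - 2)*(a + 1)^2*(a)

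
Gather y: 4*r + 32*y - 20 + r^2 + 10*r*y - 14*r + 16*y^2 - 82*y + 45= r^2 - 10*r + 16*y^2 + y*(10*r - 50) + 25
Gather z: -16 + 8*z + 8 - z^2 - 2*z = -z^2 + 6*z - 8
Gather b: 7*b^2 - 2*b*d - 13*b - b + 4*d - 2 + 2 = 7*b^2 + b*(-2*d - 14) + 4*d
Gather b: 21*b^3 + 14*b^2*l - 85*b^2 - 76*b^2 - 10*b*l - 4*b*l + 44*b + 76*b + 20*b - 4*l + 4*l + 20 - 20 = 21*b^3 + b^2*(14*l - 161) + b*(140 - 14*l)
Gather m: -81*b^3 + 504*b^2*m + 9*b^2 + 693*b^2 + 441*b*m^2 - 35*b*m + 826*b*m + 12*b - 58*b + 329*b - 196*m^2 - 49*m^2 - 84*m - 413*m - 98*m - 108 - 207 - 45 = -81*b^3 + 702*b^2 + 283*b + m^2*(441*b - 245) + m*(504*b^2 + 791*b - 595) - 360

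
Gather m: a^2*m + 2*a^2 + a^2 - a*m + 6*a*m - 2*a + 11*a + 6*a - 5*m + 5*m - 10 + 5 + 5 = 3*a^2 + 15*a + m*(a^2 + 5*a)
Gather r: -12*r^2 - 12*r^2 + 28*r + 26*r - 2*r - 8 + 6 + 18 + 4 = -24*r^2 + 52*r + 20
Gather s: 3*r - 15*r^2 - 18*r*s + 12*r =-15*r^2 - 18*r*s + 15*r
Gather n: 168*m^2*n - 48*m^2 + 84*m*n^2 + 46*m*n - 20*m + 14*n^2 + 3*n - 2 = -48*m^2 - 20*m + n^2*(84*m + 14) + n*(168*m^2 + 46*m + 3) - 2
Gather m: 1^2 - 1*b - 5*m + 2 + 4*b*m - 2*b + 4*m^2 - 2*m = -3*b + 4*m^2 + m*(4*b - 7) + 3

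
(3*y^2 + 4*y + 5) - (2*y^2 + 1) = y^2 + 4*y + 4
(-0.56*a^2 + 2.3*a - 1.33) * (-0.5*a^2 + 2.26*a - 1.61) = 0.28*a^4 - 2.4156*a^3 + 6.7646*a^2 - 6.7088*a + 2.1413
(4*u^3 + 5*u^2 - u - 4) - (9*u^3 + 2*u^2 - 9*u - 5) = -5*u^3 + 3*u^2 + 8*u + 1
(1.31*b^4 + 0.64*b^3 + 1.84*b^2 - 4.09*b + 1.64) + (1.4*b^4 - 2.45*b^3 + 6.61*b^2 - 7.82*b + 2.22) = 2.71*b^4 - 1.81*b^3 + 8.45*b^2 - 11.91*b + 3.86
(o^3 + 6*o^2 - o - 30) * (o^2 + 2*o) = o^5 + 8*o^4 + 11*o^3 - 32*o^2 - 60*o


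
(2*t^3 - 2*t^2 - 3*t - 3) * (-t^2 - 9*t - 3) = -2*t^5 - 16*t^4 + 15*t^3 + 36*t^2 + 36*t + 9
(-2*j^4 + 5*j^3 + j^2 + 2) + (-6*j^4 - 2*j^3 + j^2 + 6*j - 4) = -8*j^4 + 3*j^3 + 2*j^2 + 6*j - 2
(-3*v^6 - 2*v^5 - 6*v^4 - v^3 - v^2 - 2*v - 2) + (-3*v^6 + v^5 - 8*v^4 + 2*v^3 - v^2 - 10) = -6*v^6 - v^5 - 14*v^4 + v^3 - 2*v^2 - 2*v - 12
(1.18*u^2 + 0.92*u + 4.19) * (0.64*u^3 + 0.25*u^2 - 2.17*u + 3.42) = 0.7552*u^5 + 0.8838*u^4 + 0.351*u^3 + 3.0867*u^2 - 5.9459*u + 14.3298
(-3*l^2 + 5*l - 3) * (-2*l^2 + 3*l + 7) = 6*l^4 - 19*l^3 + 26*l - 21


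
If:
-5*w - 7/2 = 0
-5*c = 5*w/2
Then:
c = 7/20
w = -7/10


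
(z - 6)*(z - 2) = z^2 - 8*z + 12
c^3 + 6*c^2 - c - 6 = (c - 1)*(c + 1)*(c + 6)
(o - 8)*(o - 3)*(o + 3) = o^3 - 8*o^2 - 9*o + 72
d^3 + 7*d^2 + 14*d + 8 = (d + 1)*(d + 2)*(d + 4)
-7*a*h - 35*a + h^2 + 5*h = (-7*a + h)*(h + 5)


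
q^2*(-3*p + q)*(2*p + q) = -6*p^2*q^2 - p*q^3 + q^4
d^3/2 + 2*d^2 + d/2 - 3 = (d/2 + 1)*(d - 1)*(d + 3)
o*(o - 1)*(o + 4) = o^3 + 3*o^2 - 4*o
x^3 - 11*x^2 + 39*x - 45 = (x - 5)*(x - 3)^2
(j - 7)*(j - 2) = j^2 - 9*j + 14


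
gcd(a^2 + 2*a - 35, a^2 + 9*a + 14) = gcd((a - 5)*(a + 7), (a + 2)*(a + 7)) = a + 7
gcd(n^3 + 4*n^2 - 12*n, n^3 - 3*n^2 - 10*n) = n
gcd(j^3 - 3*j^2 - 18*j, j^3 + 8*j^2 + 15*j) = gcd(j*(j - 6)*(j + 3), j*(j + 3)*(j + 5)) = j^2 + 3*j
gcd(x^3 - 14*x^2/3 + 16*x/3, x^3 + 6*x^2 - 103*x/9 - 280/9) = x - 8/3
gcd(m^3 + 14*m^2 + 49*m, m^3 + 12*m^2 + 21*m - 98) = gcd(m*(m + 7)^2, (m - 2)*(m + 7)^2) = m^2 + 14*m + 49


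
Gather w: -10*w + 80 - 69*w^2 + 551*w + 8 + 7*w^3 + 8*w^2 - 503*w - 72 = 7*w^3 - 61*w^2 + 38*w + 16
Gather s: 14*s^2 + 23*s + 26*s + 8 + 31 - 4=14*s^2 + 49*s + 35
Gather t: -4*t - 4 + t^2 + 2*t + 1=t^2 - 2*t - 3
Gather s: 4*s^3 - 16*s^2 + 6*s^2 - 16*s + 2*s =4*s^3 - 10*s^2 - 14*s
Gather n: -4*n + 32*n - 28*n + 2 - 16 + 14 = 0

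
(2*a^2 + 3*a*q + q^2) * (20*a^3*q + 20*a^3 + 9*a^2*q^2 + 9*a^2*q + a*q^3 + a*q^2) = 40*a^5*q + 40*a^5 + 78*a^4*q^2 + 78*a^4*q + 49*a^3*q^3 + 49*a^3*q^2 + 12*a^2*q^4 + 12*a^2*q^3 + a*q^5 + a*q^4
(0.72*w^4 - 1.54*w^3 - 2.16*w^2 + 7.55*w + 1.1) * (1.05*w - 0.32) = 0.756*w^5 - 1.8474*w^4 - 1.7752*w^3 + 8.6187*w^2 - 1.261*w - 0.352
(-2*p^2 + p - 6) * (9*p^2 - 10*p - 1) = -18*p^4 + 29*p^3 - 62*p^2 + 59*p + 6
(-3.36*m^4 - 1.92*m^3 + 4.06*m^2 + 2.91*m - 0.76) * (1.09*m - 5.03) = -3.6624*m^5 + 14.808*m^4 + 14.083*m^3 - 17.2499*m^2 - 15.4657*m + 3.8228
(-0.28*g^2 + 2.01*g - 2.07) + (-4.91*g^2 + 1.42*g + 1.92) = -5.19*g^2 + 3.43*g - 0.15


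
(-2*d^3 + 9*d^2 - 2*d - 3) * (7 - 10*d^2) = 20*d^5 - 90*d^4 + 6*d^3 + 93*d^2 - 14*d - 21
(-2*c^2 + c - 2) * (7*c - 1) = -14*c^3 + 9*c^2 - 15*c + 2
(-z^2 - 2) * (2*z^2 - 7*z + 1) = -2*z^4 + 7*z^3 - 5*z^2 + 14*z - 2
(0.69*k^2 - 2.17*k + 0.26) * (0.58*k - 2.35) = 0.4002*k^3 - 2.8801*k^2 + 5.2503*k - 0.611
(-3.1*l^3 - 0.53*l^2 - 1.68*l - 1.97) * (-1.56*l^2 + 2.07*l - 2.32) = 4.836*l^5 - 5.5902*l^4 + 8.7157*l^3 + 0.8252*l^2 - 0.1803*l + 4.5704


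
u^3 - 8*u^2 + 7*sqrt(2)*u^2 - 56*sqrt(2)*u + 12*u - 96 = (u - 8)*(u + sqrt(2))*(u + 6*sqrt(2))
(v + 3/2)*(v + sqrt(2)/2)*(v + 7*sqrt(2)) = v^3 + 3*v^2/2 + 15*sqrt(2)*v^2/2 + 7*v + 45*sqrt(2)*v/4 + 21/2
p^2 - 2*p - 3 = (p - 3)*(p + 1)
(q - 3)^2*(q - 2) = q^3 - 8*q^2 + 21*q - 18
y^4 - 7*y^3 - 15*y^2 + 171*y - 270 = (y - 6)*(y - 3)^2*(y + 5)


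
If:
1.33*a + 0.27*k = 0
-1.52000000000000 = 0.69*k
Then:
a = 0.45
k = -2.20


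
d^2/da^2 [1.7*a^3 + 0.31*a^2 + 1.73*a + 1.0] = 10.2*a + 0.62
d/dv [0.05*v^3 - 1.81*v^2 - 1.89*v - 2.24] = 0.15*v^2 - 3.62*v - 1.89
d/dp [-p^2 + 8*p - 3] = 8 - 2*p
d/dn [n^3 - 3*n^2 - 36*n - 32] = 3*n^2 - 6*n - 36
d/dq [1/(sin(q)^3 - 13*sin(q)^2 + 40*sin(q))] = (-3*cos(q) + 26/tan(q) - 40*cos(q)/sin(q)^2)/((sin(q) - 8)^2*(sin(q) - 5)^2)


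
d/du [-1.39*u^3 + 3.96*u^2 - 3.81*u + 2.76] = -4.17*u^2 + 7.92*u - 3.81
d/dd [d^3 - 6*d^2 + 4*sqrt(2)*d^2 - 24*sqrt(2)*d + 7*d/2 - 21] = 3*d^2 - 12*d + 8*sqrt(2)*d - 24*sqrt(2) + 7/2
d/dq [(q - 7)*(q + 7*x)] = 2*q + 7*x - 7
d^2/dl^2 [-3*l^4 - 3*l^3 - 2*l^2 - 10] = -36*l^2 - 18*l - 4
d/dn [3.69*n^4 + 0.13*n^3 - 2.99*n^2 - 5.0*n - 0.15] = 14.76*n^3 + 0.39*n^2 - 5.98*n - 5.0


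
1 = 1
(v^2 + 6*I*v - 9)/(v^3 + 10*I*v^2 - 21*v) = (v + 3*I)/(v*(v + 7*I))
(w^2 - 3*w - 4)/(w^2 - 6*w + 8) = (w + 1)/(w - 2)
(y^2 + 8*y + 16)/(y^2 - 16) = (y + 4)/(y - 4)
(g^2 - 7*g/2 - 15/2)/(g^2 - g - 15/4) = 2*(g - 5)/(2*g - 5)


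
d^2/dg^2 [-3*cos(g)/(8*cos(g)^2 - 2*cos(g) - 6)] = 3*(4*(1 - cos(2*g))^2 + 72*cos(g) + 46*cos(2*g) + 5*cos(3*g) + 24)/(2*(cos(g) - 1)^2*(4*cos(g) + 3)^3)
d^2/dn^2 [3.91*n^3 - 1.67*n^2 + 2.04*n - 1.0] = 23.46*n - 3.34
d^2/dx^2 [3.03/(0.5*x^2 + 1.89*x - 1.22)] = 3.03*(-0.5*x^2 - 1.89*x + (1.0*x + 1.89)*(2.0*x + 3.78) + 1.22)/(0.5*x^2 + 1.89*x - 1.22)^3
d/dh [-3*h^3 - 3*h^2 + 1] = 3*h*(-3*h - 2)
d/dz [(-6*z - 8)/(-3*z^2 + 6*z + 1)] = 6*(-3*z^2 - 8*z + 7)/(9*z^4 - 36*z^3 + 30*z^2 + 12*z + 1)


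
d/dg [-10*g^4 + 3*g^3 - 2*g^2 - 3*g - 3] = -40*g^3 + 9*g^2 - 4*g - 3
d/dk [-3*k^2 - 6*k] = -6*k - 6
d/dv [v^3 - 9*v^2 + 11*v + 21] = 3*v^2 - 18*v + 11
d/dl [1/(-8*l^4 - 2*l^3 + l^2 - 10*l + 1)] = 2*(16*l^3 + 3*l^2 - l + 5)/(8*l^4 + 2*l^3 - l^2 + 10*l - 1)^2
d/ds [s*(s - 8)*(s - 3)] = 3*s^2 - 22*s + 24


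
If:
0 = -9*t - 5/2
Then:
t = -5/18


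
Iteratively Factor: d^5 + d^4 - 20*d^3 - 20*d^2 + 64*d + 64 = (d + 1)*(d^4 - 20*d^2 + 64) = (d + 1)*(d + 2)*(d^3 - 2*d^2 - 16*d + 32) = (d - 4)*(d + 1)*(d + 2)*(d^2 + 2*d - 8) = (d - 4)*(d + 1)*(d + 2)*(d + 4)*(d - 2)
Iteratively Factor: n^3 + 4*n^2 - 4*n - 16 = (n - 2)*(n^2 + 6*n + 8) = (n - 2)*(n + 2)*(n + 4)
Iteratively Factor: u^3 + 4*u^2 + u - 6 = (u - 1)*(u^2 + 5*u + 6) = (u - 1)*(u + 3)*(u + 2)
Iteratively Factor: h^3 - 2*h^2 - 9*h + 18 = (h - 3)*(h^2 + h - 6) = (h - 3)*(h - 2)*(h + 3)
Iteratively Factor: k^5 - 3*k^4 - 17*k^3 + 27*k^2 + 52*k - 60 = (k + 2)*(k^4 - 5*k^3 - 7*k^2 + 41*k - 30) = (k - 2)*(k + 2)*(k^3 - 3*k^2 - 13*k + 15) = (k - 2)*(k - 1)*(k + 2)*(k^2 - 2*k - 15) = (k - 2)*(k - 1)*(k + 2)*(k + 3)*(k - 5)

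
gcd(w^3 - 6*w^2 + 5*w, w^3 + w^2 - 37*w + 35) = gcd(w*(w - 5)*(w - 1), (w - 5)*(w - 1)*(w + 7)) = w^2 - 6*w + 5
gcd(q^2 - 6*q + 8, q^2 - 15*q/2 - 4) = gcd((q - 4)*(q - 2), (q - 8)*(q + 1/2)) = 1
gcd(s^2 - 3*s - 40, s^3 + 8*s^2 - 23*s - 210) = 1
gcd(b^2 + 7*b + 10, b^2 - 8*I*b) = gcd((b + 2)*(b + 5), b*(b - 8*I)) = 1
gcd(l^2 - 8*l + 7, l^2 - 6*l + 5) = l - 1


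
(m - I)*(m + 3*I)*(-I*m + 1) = -I*m^3 + 3*m^2 - I*m + 3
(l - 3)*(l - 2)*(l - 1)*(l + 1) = l^4 - 5*l^3 + 5*l^2 + 5*l - 6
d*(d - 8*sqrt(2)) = d^2 - 8*sqrt(2)*d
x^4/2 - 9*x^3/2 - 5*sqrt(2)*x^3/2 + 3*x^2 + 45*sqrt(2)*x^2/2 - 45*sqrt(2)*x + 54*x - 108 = (x/2 + sqrt(2)/2)*(x - 6)*(x - 3)*(x - 6*sqrt(2))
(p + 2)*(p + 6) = p^2 + 8*p + 12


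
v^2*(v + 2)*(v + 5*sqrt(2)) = v^4 + 2*v^3 + 5*sqrt(2)*v^3 + 10*sqrt(2)*v^2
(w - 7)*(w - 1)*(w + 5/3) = w^3 - 19*w^2/3 - 19*w/3 + 35/3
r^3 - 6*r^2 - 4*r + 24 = (r - 6)*(r - 2)*(r + 2)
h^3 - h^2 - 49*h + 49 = (h - 7)*(h - 1)*(h + 7)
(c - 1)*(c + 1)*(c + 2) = c^3 + 2*c^2 - c - 2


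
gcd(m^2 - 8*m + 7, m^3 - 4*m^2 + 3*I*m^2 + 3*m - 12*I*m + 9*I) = m - 1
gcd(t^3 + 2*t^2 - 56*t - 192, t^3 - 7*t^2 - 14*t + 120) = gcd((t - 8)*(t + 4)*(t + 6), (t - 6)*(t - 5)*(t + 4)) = t + 4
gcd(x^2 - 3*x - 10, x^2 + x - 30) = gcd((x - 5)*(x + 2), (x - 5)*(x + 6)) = x - 5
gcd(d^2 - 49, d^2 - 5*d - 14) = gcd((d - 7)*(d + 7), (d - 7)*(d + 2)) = d - 7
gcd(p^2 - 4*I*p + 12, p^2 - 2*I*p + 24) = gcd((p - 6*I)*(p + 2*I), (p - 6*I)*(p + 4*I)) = p - 6*I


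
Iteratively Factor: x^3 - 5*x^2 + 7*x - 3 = (x - 1)*(x^2 - 4*x + 3) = (x - 1)^2*(x - 3)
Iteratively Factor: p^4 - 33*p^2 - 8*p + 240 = (p + 4)*(p^3 - 4*p^2 - 17*p + 60) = (p - 3)*(p + 4)*(p^2 - p - 20) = (p - 5)*(p - 3)*(p + 4)*(p + 4)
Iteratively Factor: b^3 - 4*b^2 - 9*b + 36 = (b + 3)*(b^2 - 7*b + 12) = (b - 3)*(b + 3)*(b - 4)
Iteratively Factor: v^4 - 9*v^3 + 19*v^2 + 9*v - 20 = (v + 1)*(v^3 - 10*v^2 + 29*v - 20) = (v - 1)*(v + 1)*(v^2 - 9*v + 20) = (v - 4)*(v - 1)*(v + 1)*(v - 5)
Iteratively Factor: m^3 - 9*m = (m + 3)*(m^2 - 3*m) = m*(m + 3)*(m - 3)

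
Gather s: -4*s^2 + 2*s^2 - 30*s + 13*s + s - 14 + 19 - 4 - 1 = -2*s^2 - 16*s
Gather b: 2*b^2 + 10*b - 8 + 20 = 2*b^2 + 10*b + 12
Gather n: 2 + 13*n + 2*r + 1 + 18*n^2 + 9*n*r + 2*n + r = 18*n^2 + n*(9*r + 15) + 3*r + 3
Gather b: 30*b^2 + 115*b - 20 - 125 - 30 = 30*b^2 + 115*b - 175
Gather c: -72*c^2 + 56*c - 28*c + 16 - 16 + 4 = -72*c^2 + 28*c + 4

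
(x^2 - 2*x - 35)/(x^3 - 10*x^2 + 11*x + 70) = (x + 5)/(x^2 - 3*x - 10)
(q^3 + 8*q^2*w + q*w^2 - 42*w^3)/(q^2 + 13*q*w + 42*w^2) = (q^2 + q*w - 6*w^2)/(q + 6*w)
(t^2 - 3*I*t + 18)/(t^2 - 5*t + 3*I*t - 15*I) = (t - 6*I)/(t - 5)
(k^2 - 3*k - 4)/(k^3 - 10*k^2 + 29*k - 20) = (k + 1)/(k^2 - 6*k + 5)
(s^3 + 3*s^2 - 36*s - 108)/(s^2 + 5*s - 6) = (s^2 - 3*s - 18)/(s - 1)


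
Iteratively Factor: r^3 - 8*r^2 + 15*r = (r - 5)*(r^2 - 3*r) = r*(r - 5)*(r - 3)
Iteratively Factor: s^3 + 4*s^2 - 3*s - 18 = (s + 3)*(s^2 + s - 6) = (s - 2)*(s + 3)*(s + 3)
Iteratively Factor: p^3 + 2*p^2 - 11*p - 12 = (p + 4)*(p^2 - 2*p - 3) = (p + 1)*(p + 4)*(p - 3)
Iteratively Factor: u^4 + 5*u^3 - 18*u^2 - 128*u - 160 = (u + 4)*(u^3 + u^2 - 22*u - 40) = (u - 5)*(u + 4)*(u^2 + 6*u + 8) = (u - 5)*(u + 2)*(u + 4)*(u + 4)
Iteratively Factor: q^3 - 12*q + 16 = (q - 2)*(q^2 + 2*q - 8) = (q - 2)^2*(q + 4)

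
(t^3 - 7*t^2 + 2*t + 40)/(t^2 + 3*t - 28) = (t^2 - 3*t - 10)/(t + 7)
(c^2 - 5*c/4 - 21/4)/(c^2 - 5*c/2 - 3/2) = (4*c + 7)/(2*(2*c + 1))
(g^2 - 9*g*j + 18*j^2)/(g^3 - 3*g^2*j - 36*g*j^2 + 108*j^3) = 1/(g + 6*j)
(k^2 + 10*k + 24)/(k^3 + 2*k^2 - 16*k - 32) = (k + 6)/(k^2 - 2*k - 8)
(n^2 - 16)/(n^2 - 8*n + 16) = (n + 4)/(n - 4)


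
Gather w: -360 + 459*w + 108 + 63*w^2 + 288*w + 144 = 63*w^2 + 747*w - 108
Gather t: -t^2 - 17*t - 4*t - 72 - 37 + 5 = -t^2 - 21*t - 104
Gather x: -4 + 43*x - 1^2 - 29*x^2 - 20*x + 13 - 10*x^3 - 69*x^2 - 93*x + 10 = -10*x^3 - 98*x^2 - 70*x + 18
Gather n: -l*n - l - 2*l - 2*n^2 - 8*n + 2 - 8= -3*l - 2*n^2 + n*(-l - 8) - 6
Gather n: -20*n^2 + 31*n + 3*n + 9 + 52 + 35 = -20*n^2 + 34*n + 96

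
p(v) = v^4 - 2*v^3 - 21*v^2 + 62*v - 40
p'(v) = 4*v^3 - 6*v^2 - 42*v + 62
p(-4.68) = -105.39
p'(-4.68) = -282.87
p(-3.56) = -276.01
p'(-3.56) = -44.99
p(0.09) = -34.59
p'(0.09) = 58.17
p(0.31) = -22.85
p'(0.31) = 48.52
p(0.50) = -14.44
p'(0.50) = 40.00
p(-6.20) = 722.65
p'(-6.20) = -861.55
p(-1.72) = -189.84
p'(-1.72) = 96.14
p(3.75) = -10.53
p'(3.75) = 31.06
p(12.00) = 14960.00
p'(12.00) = 5606.00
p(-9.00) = 5720.00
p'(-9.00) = -2962.00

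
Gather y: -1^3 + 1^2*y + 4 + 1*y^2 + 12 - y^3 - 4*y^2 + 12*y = -y^3 - 3*y^2 + 13*y + 15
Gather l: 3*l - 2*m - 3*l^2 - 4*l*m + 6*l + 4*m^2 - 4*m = -3*l^2 + l*(9 - 4*m) + 4*m^2 - 6*m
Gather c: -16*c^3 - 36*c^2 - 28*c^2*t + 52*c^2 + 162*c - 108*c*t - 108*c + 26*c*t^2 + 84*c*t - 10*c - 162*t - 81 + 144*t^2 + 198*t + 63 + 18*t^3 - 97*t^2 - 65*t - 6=-16*c^3 + c^2*(16 - 28*t) + c*(26*t^2 - 24*t + 44) + 18*t^3 + 47*t^2 - 29*t - 24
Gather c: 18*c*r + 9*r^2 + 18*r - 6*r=18*c*r + 9*r^2 + 12*r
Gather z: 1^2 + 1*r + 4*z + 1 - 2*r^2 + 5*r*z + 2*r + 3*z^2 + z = -2*r^2 + 3*r + 3*z^2 + z*(5*r + 5) + 2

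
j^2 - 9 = (j - 3)*(j + 3)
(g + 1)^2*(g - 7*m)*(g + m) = g^4 - 6*g^3*m + 2*g^3 - 7*g^2*m^2 - 12*g^2*m + g^2 - 14*g*m^2 - 6*g*m - 7*m^2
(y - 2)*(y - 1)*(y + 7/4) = y^3 - 5*y^2/4 - 13*y/4 + 7/2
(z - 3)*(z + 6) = z^2 + 3*z - 18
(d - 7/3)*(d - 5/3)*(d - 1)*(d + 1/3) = d^4 - 14*d^3/3 + 56*d^2/9 - 34*d/27 - 35/27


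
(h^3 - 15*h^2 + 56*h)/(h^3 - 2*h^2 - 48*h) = (h - 7)/(h + 6)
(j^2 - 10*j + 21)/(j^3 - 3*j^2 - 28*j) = (j - 3)/(j*(j + 4))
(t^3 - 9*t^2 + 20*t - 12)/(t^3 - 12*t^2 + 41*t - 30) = (t - 2)/(t - 5)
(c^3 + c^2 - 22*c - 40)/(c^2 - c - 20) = c + 2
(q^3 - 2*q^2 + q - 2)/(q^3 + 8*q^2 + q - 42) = (q^2 + 1)/(q^2 + 10*q + 21)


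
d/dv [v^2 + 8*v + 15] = 2*v + 8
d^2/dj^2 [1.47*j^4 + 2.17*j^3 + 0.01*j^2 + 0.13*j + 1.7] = 17.64*j^2 + 13.02*j + 0.02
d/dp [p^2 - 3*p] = 2*p - 3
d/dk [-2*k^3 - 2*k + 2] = -6*k^2 - 2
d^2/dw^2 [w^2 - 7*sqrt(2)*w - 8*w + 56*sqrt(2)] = 2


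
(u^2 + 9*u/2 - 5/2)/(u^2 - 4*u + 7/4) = 2*(u + 5)/(2*u - 7)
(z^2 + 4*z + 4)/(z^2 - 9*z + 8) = (z^2 + 4*z + 4)/(z^2 - 9*z + 8)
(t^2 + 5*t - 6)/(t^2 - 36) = (t - 1)/(t - 6)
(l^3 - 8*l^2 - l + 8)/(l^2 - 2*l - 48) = (l^2 - 1)/(l + 6)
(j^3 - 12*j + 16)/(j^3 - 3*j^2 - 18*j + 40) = (j - 2)/(j - 5)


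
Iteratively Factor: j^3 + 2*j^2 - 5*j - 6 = (j + 3)*(j^2 - j - 2) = (j + 1)*(j + 3)*(j - 2)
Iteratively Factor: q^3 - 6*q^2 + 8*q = (q - 2)*(q^2 - 4*q) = q*(q - 2)*(q - 4)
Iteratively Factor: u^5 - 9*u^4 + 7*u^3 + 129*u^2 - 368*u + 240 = (u - 4)*(u^4 - 5*u^3 - 13*u^2 + 77*u - 60) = (u - 5)*(u - 4)*(u^3 - 13*u + 12) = (u - 5)*(u - 4)*(u - 1)*(u^2 + u - 12) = (u - 5)*(u - 4)*(u - 1)*(u + 4)*(u - 3)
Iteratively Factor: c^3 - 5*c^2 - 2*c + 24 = (c - 3)*(c^2 - 2*c - 8) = (c - 4)*(c - 3)*(c + 2)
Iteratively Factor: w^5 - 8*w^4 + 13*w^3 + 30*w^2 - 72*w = (w + 2)*(w^4 - 10*w^3 + 33*w^2 - 36*w) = (w - 4)*(w + 2)*(w^3 - 6*w^2 + 9*w) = (w - 4)*(w - 3)*(w + 2)*(w^2 - 3*w) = w*(w - 4)*(w - 3)*(w + 2)*(w - 3)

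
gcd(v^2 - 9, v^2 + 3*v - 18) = v - 3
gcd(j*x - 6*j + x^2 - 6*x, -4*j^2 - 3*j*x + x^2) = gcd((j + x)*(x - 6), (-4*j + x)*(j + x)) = j + x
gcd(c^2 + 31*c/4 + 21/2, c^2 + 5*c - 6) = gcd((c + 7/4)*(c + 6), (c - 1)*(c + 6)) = c + 6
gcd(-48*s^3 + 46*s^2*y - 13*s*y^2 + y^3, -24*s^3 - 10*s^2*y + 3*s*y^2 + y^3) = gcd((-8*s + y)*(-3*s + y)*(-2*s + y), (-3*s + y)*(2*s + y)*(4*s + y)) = -3*s + y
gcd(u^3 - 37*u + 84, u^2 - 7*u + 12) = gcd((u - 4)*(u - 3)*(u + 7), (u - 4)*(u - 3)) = u^2 - 7*u + 12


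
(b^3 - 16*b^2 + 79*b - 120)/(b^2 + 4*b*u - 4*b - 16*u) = (b^3 - 16*b^2 + 79*b - 120)/(b^2 + 4*b*u - 4*b - 16*u)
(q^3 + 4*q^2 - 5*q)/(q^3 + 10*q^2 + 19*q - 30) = q/(q + 6)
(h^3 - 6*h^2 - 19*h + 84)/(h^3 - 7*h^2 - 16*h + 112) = (h - 3)/(h - 4)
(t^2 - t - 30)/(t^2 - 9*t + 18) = (t + 5)/(t - 3)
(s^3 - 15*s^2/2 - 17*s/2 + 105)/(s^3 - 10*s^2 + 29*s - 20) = (s^2 - 5*s/2 - 21)/(s^2 - 5*s + 4)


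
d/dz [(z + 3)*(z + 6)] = 2*z + 9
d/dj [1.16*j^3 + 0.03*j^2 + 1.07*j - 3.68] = 3.48*j^2 + 0.06*j + 1.07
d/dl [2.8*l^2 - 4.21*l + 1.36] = 5.6*l - 4.21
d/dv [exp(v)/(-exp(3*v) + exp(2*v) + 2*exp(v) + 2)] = (2*exp(3*v) - exp(2*v) + 2)*exp(v)/(exp(6*v) - 2*exp(5*v) - 3*exp(4*v) + 8*exp(2*v) + 8*exp(v) + 4)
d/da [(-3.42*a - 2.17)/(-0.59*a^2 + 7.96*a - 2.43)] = (-2.0178*a^2 - 2.5606*a + 25.5838)/(0.3481*a^4 - 9.3928*a^3 + 66.229*a^2 - 38.6856*a + 5.9049)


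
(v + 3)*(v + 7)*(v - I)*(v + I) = v^4 + 10*v^3 + 22*v^2 + 10*v + 21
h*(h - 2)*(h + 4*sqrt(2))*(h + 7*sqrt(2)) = h^4 - 2*h^3 + 11*sqrt(2)*h^3 - 22*sqrt(2)*h^2 + 56*h^2 - 112*h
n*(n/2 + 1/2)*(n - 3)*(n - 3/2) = n^4/2 - 7*n^3/4 + 9*n/4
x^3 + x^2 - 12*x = x*(x - 3)*(x + 4)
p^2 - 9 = (p - 3)*(p + 3)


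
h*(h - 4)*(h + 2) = h^3 - 2*h^2 - 8*h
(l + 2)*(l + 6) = l^2 + 8*l + 12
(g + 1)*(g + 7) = g^2 + 8*g + 7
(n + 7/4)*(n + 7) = n^2 + 35*n/4 + 49/4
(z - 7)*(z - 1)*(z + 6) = z^3 - 2*z^2 - 41*z + 42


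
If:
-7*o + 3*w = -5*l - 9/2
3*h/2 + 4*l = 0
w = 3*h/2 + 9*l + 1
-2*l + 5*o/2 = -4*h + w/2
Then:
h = -244/337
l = 183/674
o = 1245/674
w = 1589/674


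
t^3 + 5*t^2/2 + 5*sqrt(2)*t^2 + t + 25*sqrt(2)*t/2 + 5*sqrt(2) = (t + 1/2)*(t + 2)*(t + 5*sqrt(2))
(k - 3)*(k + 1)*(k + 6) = k^3 + 4*k^2 - 15*k - 18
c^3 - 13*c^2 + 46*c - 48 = (c - 8)*(c - 3)*(c - 2)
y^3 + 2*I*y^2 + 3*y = y*(y - I)*(y + 3*I)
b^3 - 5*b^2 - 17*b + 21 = (b - 7)*(b - 1)*(b + 3)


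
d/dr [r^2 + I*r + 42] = 2*r + I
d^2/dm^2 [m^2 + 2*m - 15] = 2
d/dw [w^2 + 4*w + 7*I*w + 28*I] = 2*w + 4 + 7*I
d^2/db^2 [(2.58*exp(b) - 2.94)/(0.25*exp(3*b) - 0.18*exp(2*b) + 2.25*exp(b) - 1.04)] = (0.645*exp(6*b) - 2.00205*exp(5*b) - 4.266108*exp(4*b) + 6.076776*exp(3*b) - 6.20535599999999*exp(2*b) - 6.645078*exp(b) - 4.089072)*exp(b)/(0.015625*exp(9*b) - 0.03375*exp(8*b) + 0.446175*exp(7*b) - 0.808332*exp(6*b) + 4.296375*exp(5*b) - 6.344838*exp(4*b) + 14.729025*exp(3*b) - 16.379064*exp(2*b) + 7.3008*exp(b) - 1.124864)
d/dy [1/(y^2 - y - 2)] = (1 - 2*y)/(-y^2 + y + 2)^2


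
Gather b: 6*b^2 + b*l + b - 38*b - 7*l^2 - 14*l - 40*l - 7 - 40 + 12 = 6*b^2 + b*(l - 37) - 7*l^2 - 54*l - 35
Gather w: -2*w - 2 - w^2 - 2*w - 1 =-w^2 - 4*w - 3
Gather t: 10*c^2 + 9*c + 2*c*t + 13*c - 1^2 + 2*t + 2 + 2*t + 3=10*c^2 + 22*c + t*(2*c + 4) + 4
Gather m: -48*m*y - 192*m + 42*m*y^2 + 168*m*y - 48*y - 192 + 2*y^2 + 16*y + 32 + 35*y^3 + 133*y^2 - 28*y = m*(42*y^2 + 120*y - 192) + 35*y^3 + 135*y^2 - 60*y - 160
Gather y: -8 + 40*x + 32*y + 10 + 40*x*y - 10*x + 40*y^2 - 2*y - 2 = 30*x + 40*y^2 + y*(40*x + 30)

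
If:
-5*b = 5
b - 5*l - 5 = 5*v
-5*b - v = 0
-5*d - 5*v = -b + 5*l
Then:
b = -1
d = 1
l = -31/5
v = 5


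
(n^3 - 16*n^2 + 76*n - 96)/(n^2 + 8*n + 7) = (n^3 - 16*n^2 + 76*n - 96)/(n^2 + 8*n + 7)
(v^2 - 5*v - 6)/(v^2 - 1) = (v - 6)/(v - 1)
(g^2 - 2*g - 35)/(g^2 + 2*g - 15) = (g - 7)/(g - 3)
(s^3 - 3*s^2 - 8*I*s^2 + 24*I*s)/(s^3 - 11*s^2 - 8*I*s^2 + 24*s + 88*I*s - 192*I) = s/(s - 8)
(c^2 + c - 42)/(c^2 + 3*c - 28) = (c - 6)/(c - 4)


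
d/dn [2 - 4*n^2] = -8*n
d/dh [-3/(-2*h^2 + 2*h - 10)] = 3*(1 - 2*h)/(2*(h^2 - h + 5)^2)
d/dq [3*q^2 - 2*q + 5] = 6*q - 2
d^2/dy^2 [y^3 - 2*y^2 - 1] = 6*y - 4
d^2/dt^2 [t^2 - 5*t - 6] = 2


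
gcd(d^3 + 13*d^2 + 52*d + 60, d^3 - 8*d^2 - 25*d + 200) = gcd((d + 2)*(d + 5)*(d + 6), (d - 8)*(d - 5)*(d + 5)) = d + 5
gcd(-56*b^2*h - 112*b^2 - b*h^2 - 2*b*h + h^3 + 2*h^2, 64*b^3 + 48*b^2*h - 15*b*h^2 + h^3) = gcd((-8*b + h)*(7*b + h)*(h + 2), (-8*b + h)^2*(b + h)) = 8*b - h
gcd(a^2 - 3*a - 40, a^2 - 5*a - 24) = a - 8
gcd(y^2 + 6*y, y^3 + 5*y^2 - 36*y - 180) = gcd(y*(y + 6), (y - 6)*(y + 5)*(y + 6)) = y + 6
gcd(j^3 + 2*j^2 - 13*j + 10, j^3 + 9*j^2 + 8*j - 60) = j^2 + 3*j - 10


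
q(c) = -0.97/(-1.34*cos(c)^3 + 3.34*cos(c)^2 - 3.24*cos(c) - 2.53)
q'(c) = -0.97*(-4.02*sin(c)*cos(c)^2 + 6.68*sin(c)*cos(c) - 3.24*sin(c))/(-1.34*cos(c)^3 + 3.34*cos(c)^2 - 3.24*cos(c) - 2.53)^2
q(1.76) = 0.54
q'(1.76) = 1.37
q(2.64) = -0.26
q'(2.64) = 0.40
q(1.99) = 1.71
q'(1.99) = 18.23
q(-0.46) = 0.26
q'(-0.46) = -0.02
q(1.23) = 0.29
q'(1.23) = 0.12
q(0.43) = 0.26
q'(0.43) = 0.01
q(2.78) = -0.21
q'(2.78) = 0.22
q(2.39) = -0.45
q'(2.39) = 1.48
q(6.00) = 0.26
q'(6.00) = -0.01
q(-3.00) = -0.18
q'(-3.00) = -0.07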